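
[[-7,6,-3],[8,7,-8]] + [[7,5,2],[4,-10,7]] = [[0, 11, -1], [12, -3, -1]]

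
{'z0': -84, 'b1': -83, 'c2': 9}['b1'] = -83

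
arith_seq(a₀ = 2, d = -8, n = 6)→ a_0 = 2 + 0*-8 = 2
a_1 = 2 + 1*-8 = -6
a_2 = 2 + 2*-8 = -14
...
= [2, -6, -14, -22, -30, -38]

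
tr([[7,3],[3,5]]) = 12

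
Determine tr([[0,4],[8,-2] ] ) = diagonal: 0 + (-2)
= -2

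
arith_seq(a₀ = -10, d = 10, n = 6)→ [-10, 0, 10, 20, 30, 40]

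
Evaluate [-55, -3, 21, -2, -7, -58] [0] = -55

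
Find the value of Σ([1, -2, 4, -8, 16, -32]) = -21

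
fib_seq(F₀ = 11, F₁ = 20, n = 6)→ F_2 = F_1 + F_0 = 31
F_3 = F_2 + F_1 = 51
F_4 = F_3 + F_2 = 82
...
= [11, 20, 31, 51, 82, 133]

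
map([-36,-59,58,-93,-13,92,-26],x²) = [1296, 3481, 3364, 8649, 169, 8464, 676]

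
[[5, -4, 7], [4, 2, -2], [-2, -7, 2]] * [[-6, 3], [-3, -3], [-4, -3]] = [[-46, 6], [-22, 12], [25, 9]]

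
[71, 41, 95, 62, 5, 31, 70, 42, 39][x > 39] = [71, 41, 95, 62, 70, 42]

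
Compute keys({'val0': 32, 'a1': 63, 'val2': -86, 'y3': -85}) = ['val0', 'a1', 'val2', 'y3']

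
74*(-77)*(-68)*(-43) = -16660952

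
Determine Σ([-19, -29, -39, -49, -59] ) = (-19) + (-29) + (-39) + (-49) + (-59)
= -195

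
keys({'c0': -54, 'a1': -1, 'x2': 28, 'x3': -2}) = ['c0', 'a1', 'x2', 'x3']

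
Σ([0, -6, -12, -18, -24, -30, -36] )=-126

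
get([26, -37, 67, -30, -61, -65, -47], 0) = 26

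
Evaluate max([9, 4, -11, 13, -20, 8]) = 13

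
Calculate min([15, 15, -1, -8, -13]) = -13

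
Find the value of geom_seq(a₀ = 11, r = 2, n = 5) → [11, 22, 44, 88, 176]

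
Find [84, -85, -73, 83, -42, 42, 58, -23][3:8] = [83, -42, 42, 58, -23]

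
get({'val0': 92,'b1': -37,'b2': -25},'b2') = -25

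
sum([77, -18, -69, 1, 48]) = 77 + (-18) + (-69) + 1 + 48
= 39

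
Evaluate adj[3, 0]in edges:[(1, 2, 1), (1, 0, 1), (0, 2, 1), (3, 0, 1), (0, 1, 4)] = 1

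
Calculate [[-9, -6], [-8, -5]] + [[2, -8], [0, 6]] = [[-7, -14], [-8, 1]]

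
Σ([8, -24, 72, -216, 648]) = 8 + -24 + 72 + -216 + 648
= 488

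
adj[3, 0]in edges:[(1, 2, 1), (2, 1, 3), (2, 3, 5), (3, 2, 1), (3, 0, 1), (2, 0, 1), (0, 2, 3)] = 1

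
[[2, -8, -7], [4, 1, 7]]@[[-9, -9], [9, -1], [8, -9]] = [[-146, 53], [29, -100]]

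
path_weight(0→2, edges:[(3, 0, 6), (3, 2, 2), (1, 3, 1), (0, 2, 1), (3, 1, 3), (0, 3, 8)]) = 1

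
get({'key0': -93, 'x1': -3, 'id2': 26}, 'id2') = 26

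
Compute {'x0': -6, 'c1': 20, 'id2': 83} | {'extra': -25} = {'x0': -6, 'c1': 20, 'id2': 83, 'extra': -25}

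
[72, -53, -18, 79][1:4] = [-53, -18, 79]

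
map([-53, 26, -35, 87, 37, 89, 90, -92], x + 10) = -53+10=-43, 26+10=36, -35+10=-25, 87+10=97, 37+10=47, 89+10=99, 90+10=100, -92+10=-82
= [-43, 36, -25, 97, 47, 99, 100, -82]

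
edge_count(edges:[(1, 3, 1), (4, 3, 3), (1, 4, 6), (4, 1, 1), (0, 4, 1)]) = 5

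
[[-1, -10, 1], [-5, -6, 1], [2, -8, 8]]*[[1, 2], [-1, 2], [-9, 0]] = [[0, -22], [-8, -22], [-62, -12]]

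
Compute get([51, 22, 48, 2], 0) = 51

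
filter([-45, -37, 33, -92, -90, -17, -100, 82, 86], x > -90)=[-45, -37, 33, -17, 82, 86]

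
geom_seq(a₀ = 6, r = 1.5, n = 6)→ [6.0, 9.0, 13.5, 20.25, 30.375, 45.5625]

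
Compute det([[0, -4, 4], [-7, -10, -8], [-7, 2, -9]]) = -308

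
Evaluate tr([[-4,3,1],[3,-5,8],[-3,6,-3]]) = -12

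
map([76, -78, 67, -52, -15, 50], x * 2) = [152, -156, 134, -104, -30, 100]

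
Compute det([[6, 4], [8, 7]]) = 10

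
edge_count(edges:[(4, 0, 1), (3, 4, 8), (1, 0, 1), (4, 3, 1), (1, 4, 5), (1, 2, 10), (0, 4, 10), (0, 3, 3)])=8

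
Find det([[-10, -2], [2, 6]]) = -56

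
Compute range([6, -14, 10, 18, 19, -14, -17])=36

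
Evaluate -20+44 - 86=-62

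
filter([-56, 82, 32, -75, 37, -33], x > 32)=keep x where x > 32: -56✗, 82✓, 32✗, -75✗, 37✓, -33✗
= [82, 37]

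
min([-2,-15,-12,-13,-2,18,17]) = -15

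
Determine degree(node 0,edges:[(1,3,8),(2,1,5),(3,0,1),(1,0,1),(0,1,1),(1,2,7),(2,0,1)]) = 4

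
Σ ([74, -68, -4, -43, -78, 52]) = 74 + (-68) + (-4) + (-43) + (-78) + 52
= -67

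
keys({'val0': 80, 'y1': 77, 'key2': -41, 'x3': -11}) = ['val0', 'y1', 'key2', 'x3']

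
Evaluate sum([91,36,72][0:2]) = 127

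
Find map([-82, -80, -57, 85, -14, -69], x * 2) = [-164, -160, -114, 170, -28, -138]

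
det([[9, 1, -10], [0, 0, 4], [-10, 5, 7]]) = -220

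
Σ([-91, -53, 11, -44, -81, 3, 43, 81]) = (-91) + (-53) + 11 + (-44) + (-81) + 3 + 43 + 81
= -131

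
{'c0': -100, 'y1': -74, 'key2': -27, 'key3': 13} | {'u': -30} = {'c0': -100, 'y1': -74, 'key2': -27, 'key3': 13, 'u': -30}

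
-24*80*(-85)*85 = 13872000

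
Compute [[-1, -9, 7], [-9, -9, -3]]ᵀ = [[-1, -9], [-9, -9], [7, -3]]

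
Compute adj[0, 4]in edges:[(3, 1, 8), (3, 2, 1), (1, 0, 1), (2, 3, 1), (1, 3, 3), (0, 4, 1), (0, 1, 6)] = 1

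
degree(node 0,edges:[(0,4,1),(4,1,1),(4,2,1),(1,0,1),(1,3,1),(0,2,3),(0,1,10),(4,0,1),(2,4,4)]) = incident: (0,4), (1,0), (0,2), (0,1), (4,0)
= 5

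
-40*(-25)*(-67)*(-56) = 3752000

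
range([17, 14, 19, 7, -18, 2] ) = 37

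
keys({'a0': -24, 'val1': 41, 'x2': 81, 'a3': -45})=['a0', 'val1', 'x2', 'a3']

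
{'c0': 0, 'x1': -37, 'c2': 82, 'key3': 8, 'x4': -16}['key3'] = 8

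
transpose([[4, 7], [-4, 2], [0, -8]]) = [[4, -4, 0], [7, 2, -8]]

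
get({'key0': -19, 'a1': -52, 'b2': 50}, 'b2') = 50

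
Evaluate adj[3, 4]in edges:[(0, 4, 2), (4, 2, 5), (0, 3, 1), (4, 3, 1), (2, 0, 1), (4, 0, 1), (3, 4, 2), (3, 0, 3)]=2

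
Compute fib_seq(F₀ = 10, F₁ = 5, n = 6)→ F_2 = F_1 + F_0 = 15
F_3 = F_2 + F_1 = 20
F_4 = F_3 + F_2 = 35
...
= [10, 5, 15, 20, 35, 55]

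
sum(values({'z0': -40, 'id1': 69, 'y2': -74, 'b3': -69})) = (-40) + 69 + (-74) + (-69)
= -114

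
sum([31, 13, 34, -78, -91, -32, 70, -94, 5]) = 31 + 13 + 34 + (-78) + (-91) + (-32) + 70 + (-94) + 5
= -142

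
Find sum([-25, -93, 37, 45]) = -36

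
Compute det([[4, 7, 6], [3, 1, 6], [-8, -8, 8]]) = (1)*(4)*det([[1, 6], [-8, 8]]) + (-1)*(7)*det([[3, 6], [-8, 8]]) + (1)*(6)*det([[3, 1], [-8, -8]])
= 224 + -504 + -96
= -376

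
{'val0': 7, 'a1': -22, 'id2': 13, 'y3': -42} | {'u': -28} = {'val0': 7, 'a1': -22, 'id2': 13, 'y3': -42, 'u': -28}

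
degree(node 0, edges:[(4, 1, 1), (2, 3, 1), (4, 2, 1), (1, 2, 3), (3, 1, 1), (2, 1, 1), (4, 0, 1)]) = 1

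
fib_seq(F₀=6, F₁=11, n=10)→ [6, 11, 17, 28, 45, 73, 118, 191, 309, 500]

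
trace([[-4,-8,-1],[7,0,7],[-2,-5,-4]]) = -8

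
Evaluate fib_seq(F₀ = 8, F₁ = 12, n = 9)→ F_2 = F_1 + F_0 = 20
F_3 = F_2 + F_1 = 32
F_4 = F_3 + F_2 = 52
...
= [8, 12, 20, 32, 52, 84, 136, 220, 356]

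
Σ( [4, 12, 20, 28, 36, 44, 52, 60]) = 256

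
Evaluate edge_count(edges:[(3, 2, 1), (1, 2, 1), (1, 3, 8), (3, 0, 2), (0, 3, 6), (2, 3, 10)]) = 6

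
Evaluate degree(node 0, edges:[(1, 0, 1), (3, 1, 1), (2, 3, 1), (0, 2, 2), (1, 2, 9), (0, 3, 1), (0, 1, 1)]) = incident: (1,0), (0,2), (0,3), (0,1)
= 4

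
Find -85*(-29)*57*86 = 12083430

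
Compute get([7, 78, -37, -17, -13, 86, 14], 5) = 86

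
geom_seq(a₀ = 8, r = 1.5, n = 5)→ a_0 = 8*1.5^0 = 8.0
a_1 = 8*1.5^1 = 12.0
a_2 = 8*1.5^2 = 18.0
...
= [8.0, 12.0, 18.0, 27.0, 40.5]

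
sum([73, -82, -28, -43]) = 73 + (-82) + (-28) + (-43)
= -80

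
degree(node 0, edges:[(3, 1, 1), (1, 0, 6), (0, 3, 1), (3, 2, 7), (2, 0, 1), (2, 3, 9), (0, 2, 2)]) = incident: (1,0), (0,3), (2,0), (0,2)
= 4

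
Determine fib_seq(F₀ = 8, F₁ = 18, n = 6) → F_2 = F_1 + F_0 = 26
F_3 = F_2 + F_1 = 44
F_4 = F_3 + F_2 = 70
...
= [8, 18, 26, 44, 70, 114]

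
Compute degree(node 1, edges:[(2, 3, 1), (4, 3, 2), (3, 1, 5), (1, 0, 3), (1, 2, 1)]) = incident: (3,1), (1,0), (1,2)
= 3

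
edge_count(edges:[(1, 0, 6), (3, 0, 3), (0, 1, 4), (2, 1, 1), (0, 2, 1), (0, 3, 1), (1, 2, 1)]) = 7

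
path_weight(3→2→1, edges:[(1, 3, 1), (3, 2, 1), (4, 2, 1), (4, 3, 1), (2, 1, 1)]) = w(3→2)=1 + w(2→1)=1
= 2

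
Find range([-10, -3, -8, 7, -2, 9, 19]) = 29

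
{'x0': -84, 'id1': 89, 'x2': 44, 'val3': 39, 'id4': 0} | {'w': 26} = {'x0': -84, 'id1': 89, 'x2': 44, 'val3': 39, 'id4': 0, 'w': 26}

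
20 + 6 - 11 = 15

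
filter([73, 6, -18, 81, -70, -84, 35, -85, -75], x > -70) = [73, 6, -18, 81, 35]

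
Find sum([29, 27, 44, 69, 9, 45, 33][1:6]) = slice → [27, 44, 69, 9, 45]
27 + 44 + 69 + 9 + 45
= 194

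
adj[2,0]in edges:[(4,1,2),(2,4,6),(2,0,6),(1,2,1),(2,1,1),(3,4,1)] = 6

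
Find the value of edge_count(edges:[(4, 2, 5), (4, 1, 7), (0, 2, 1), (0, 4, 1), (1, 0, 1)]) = 5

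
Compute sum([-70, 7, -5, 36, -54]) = -86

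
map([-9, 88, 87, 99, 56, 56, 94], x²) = [81, 7744, 7569, 9801, 3136, 3136, 8836]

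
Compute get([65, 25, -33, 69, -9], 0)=65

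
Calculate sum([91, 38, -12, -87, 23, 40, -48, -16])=91 + 38 + (-12) + (-87) + 23 + 40 + (-48) + (-16)
= 29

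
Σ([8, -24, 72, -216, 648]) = 488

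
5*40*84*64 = 1075200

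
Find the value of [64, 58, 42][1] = 58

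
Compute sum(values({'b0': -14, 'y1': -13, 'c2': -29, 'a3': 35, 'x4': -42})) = -63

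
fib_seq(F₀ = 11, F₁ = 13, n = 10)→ F_2 = F_1 + F_0 = 24
F_3 = F_2 + F_1 = 37
F_4 = F_3 + F_2 = 61
...
= [11, 13, 24, 37, 61, 98, 159, 257, 416, 673]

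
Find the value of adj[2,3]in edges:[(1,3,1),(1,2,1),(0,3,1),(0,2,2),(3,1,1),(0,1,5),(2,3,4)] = 4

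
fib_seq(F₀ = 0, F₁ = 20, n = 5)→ [0, 20, 20, 40, 60]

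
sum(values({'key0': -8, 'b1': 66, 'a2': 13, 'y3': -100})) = (-8) + 66 + 13 + (-100)
= -29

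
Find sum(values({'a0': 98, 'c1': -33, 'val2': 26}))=98 + (-33) + 26
= 91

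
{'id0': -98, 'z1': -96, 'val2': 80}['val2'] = 80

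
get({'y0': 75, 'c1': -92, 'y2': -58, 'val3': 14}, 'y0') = 75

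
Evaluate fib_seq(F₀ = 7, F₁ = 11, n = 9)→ F_2 = F_1 + F_0 = 18
F_3 = F_2 + F_1 = 29
F_4 = F_3 + F_2 = 47
...
= [7, 11, 18, 29, 47, 76, 123, 199, 322]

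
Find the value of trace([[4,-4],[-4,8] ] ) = diagonal: 4 + 8
= 12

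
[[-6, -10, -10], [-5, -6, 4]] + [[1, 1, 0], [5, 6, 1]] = [[-5, -9, -10], [0, 0, 5]]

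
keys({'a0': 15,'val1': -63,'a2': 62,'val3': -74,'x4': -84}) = ['a0', 'val1', 'a2', 'val3', 'x4']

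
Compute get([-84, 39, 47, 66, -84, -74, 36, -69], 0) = -84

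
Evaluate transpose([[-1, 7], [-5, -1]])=[[-1, -5], [7, -1]]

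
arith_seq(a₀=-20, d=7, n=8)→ [-20, -13, -6, 1, 8, 15, 22, 29]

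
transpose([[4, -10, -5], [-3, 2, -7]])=[[4, -3], [-10, 2], [-5, -7]]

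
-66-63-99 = -228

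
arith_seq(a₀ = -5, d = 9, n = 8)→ a_0 = -5 + 0*9 = -5
a_1 = -5 + 1*9 = 4
a_2 = -5 + 2*9 = 13
...
= [-5, 4, 13, 22, 31, 40, 49, 58]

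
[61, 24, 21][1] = 24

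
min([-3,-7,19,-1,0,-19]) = -19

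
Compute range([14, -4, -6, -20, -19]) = 34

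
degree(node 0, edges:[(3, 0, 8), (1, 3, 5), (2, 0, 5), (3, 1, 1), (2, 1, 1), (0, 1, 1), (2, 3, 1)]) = 3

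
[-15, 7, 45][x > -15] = [7, 45]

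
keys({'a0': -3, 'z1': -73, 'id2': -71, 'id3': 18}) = ['a0', 'z1', 'id2', 'id3']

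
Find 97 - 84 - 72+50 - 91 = -100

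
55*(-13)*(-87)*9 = 559845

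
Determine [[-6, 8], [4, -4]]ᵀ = [[-6, 4], [8, -4]]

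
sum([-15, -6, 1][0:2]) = slice → [-15, -6]
(-15) + (-6)
= -21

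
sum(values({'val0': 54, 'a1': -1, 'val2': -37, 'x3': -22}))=54 + (-1) + (-37) + (-22)
= -6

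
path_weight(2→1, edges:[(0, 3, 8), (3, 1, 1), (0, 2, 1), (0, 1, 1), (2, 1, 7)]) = w(2→1)=7
= 7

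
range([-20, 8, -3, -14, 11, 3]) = 31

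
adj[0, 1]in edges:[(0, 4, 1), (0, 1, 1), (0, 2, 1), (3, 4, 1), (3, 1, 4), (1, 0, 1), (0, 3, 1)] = 1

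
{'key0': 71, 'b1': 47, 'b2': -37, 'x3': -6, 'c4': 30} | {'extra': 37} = {'key0': 71, 'b1': 47, 'b2': -37, 'x3': -6, 'c4': 30, 'extra': 37}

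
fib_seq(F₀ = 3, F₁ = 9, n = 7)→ [3, 9, 12, 21, 33, 54, 87]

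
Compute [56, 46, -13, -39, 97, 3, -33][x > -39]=keep x where x > -39: 56✓, 46✓, -13✓, -39✗, 97✓, 3✓, -33✓
= [56, 46, -13, 97, 3, -33]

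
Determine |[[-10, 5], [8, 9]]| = (-10)*(9) - (5)*(8)
= -130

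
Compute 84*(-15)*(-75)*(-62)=-5859000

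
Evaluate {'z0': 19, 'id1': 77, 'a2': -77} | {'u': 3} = {'z0': 19, 'id1': 77, 'a2': -77, 'u': 3}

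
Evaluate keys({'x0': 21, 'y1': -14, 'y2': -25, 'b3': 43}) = ['x0', 'y1', 'y2', 'b3']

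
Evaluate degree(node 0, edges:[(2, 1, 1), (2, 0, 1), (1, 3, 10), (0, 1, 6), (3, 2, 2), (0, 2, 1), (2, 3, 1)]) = 3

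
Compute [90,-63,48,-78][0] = 90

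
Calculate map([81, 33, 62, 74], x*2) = 81*2=162, 33*2=66, 62*2=124, 74*2=148
= [162, 66, 124, 148]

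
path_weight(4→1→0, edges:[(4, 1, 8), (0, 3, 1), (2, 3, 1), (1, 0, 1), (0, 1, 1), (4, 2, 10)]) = 9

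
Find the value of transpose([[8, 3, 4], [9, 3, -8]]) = [[8, 9], [3, 3], [4, -8]]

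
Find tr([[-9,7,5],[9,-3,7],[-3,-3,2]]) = diagonal: (-9) + (-3) + 2
= -10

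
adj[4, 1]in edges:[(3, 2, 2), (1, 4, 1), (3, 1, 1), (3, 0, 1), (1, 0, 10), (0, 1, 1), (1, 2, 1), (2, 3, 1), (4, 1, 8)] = 8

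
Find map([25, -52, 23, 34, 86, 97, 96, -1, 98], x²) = [625, 2704, 529, 1156, 7396, 9409, 9216, 1, 9604]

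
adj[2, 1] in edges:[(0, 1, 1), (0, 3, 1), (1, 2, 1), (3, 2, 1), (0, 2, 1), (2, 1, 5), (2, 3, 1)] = 5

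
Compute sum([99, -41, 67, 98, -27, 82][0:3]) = 125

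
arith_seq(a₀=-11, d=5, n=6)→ [-11, -6, -1, 4, 9, 14]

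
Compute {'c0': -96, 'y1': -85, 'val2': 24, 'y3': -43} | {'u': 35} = {'c0': -96, 'y1': -85, 'val2': 24, 'y3': -43, 'u': 35}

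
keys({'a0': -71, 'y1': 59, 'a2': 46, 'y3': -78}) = ['a0', 'y1', 'a2', 'y3']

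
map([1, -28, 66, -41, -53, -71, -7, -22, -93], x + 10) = 1+10=11, -28+10=-18, 66+10=76, -41+10=-31, -53+10=-43, -71+10=-61, -7+10=3, -22+10=-12, -93+10=-83
= [11, -18, 76, -31, -43, -61, 3, -12, -83]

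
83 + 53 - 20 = 116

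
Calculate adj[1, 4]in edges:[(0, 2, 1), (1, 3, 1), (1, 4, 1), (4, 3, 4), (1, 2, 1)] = 1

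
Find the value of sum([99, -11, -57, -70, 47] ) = 99 + (-11) + (-57) + (-70) + 47
= 8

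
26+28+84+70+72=280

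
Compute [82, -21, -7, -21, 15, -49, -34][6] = -34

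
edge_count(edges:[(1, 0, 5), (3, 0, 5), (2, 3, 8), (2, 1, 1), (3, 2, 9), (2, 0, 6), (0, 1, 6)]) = 7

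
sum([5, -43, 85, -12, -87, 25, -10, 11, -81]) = 5 + (-43) + 85 + (-12) + (-87) + 25 + (-10) + 11 + (-81)
= -107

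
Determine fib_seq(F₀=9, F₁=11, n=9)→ [9, 11, 20, 31, 51, 82, 133, 215, 348]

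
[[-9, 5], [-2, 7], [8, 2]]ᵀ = [[-9, -2, 8], [5, 7, 2]]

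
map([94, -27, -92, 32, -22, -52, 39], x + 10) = 94+10=104, -27+10=-17, -92+10=-82, 32+10=42, -22+10=-12, -52+10=-42, 39+10=49
= [104, -17, -82, 42, -12, -42, 49]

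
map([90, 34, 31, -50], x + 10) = 90+10=100, 34+10=44, 31+10=41, -50+10=-40
= [100, 44, 41, -40]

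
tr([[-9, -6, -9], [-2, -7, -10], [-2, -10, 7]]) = -9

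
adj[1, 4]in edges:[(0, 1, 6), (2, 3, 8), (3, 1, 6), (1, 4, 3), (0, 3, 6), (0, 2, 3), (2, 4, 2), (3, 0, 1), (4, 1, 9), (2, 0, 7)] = 3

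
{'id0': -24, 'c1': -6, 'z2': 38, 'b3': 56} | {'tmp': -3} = {'id0': -24, 'c1': -6, 'z2': 38, 'b3': 56, 'tmp': -3}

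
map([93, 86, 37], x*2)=[186, 172, 74]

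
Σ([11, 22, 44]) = 11 + 22 + 44
= 77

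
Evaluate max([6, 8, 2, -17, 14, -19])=14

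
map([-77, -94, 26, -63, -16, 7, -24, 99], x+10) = -77+10=-67, -94+10=-84, 26+10=36, -63+10=-53, -16+10=-6, 7+10=17, -24+10=-14, 99+10=109
= [-67, -84, 36, -53, -6, 17, -14, 109]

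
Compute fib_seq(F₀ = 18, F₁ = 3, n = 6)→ [18, 3, 21, 24, 45, 69]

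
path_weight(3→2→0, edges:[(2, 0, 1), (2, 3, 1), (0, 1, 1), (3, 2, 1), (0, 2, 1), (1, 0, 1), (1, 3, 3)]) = 2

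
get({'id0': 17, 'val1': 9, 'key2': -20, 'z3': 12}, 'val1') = 9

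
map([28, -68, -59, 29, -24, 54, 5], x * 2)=28*2=56, -68*2=-136, -59*2=-118, 29*2=58, -24*2=-48, 54*2=108, 5*2=10
= [56, -136, -118, 58, -48, 108, 10]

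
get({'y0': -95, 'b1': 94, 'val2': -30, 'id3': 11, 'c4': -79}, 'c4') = -79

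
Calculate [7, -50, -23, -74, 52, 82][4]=52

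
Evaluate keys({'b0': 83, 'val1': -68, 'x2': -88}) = ['b0', 'val1', 'x2']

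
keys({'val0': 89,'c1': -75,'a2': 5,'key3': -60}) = ['val0', 'c1', 'a2', 'key3']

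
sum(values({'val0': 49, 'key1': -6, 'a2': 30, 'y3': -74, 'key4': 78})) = 77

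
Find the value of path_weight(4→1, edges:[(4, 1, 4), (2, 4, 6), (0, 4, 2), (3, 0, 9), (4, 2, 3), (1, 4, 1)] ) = 4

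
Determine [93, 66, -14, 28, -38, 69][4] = -38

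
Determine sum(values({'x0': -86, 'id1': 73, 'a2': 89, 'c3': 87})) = 163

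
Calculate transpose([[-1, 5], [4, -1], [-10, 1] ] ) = [[-1, 4, -10], [5, -1, 1]]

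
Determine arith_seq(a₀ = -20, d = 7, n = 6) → [-20, -13, -6, 1, 8, 15]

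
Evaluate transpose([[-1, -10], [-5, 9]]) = [[-1, -5], [-10, 9]]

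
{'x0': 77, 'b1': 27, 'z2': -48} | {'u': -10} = {'x0': 77, 'b1': 27, 'z2': -48, 'u': -10}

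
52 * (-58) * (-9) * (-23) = -624312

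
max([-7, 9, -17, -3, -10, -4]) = 9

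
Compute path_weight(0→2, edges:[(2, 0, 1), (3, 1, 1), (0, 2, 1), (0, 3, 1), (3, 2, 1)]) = 1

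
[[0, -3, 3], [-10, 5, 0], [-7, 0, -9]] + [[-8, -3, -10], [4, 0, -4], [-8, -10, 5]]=[[-8, -6, -7], [-6, 5, -4], [-15, -10, -4]]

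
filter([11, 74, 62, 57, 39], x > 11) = [74, 62, 57, 39]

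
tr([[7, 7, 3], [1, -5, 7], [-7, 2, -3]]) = diagonal: 7 + (-5) + (-3)
= -1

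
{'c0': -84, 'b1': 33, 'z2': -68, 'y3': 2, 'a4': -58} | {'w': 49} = {'c0': -84, 'b1': 33, 'z2': -68, 'y3': 2, 'a4': -58, 'w': 49}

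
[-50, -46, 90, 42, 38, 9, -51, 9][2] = 90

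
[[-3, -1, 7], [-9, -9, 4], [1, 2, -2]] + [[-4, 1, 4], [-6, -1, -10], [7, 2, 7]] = [[-7, 0, 11], [-15, -10, -6], [8, 4, 5]]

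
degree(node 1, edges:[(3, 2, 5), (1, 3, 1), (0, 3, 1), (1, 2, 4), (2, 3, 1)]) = 2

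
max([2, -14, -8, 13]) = 13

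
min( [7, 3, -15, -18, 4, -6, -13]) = -18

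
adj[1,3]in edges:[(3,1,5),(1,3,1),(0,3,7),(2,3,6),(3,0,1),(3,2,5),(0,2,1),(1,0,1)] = 1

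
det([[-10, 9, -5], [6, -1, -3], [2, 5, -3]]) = -232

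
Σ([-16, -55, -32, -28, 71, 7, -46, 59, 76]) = 36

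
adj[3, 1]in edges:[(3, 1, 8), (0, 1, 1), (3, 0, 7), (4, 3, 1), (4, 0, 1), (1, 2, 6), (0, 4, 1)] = 8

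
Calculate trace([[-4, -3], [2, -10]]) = diagonal: (-4) + (-10)
= -14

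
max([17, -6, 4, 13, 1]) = 17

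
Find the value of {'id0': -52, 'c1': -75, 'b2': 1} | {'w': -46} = {'id0': -52, 'c1': -75, 'b2': 1, 'w': -46}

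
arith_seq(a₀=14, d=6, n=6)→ [14, 20, 26, 32, 38, 44]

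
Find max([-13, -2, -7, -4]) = -2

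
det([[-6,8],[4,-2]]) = -20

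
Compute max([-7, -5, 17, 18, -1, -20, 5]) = 18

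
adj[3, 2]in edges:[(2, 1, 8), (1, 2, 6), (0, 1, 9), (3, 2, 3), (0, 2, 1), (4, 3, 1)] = 3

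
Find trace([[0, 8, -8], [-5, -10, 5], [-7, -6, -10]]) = -20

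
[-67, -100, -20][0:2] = [-67, -100]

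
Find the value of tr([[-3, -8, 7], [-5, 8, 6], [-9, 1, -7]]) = -2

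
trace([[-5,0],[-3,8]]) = 3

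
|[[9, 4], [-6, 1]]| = 33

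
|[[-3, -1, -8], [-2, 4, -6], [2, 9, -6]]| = (1)*(-3)*det([[4, -6], [9, -6]]) + (-1)*(-1)*det([[-2, -6], [2, -6]]) + (1)*(-8)*det([[-2, 4], [2, 9]])
= -90 + 24 + 208
= 142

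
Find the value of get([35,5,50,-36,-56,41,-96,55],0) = 35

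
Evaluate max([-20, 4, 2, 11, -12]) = 11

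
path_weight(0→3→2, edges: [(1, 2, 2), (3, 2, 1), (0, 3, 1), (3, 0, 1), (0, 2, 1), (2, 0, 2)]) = 2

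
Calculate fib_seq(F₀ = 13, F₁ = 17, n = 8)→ F_2 = F_1 + F_0 = 30
F_3 = F_2 + F_1 = 47
F_4 = F_3 + F_2 = 77
...
= [13, 17, 30, 47, 77, 124, 201, 325]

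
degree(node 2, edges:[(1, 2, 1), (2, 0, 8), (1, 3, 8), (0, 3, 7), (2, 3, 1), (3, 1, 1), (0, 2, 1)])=4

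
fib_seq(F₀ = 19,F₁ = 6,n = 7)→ [19, 6, 25, 31, 56, 87, 143]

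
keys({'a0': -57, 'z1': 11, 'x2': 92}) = ['a0', 'z1', 'x2']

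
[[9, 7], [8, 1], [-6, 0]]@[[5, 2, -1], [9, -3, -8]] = [[108, -3, -65], [49, 13, -16], [-30, -12, 6]]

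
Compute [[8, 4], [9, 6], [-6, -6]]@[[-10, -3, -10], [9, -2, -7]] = [[-44, -32, -108], [-36, -39, -132], [6, 30, 102]]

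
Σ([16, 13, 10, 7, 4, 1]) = 51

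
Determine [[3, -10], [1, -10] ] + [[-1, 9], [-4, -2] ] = [[2, -1], [-3, -12]]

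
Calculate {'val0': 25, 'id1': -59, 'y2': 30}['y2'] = 30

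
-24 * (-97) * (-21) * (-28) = 1368864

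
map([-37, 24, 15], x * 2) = [-74, 48, 30]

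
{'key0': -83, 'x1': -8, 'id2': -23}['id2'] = -23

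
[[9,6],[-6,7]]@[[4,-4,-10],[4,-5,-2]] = C[0][0] = (9)*(4) + (6)*(4) = 60
C[0][1] = (9)*(-4) + (6)*(-5) = -66
C[0][2] = (9)*(-10) + (6)*(-2) = -102
C[1][0] = (-6)*(4) + (7)*(4) = 4
C[1][1] = (-6)*(-4) + (7)*(-5) = -11
C[1][2] = (-6)*(-10) + (7)*(-2) = 46
= [[60, -66, -102], [4, -11, 46]]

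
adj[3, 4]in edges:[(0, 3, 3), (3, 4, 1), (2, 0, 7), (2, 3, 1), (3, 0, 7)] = 1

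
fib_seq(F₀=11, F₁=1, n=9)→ F_2 = F_1 + F_0 = 12
F_3 = F_2 + F_1 = 13
F_4 = F_3 + F_2 = 25
...
= [11, 1, 12, 13, 25, 38, 63, 101, 164]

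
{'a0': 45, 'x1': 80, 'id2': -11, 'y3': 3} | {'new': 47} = {'a0': 45, 'x1': 80, 'id2': -11, 'y3': 3, 'new': 47}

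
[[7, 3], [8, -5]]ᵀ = [[7, 8], [3, -5]]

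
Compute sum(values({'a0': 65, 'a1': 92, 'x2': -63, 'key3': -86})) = 65 + 92 + (-63) + (-86)
= 8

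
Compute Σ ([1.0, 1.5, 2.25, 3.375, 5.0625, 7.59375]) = 1.0 + 1.5 + 2.25 + 3.375 + 5.0625 + 7.59375
= 20.78125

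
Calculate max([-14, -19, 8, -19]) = 8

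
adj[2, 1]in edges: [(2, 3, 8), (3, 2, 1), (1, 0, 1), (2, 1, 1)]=1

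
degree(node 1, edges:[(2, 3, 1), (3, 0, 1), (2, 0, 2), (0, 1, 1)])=1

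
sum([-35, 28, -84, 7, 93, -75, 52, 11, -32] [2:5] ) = slice → [-84, 7, 93]
(-84) + 7 + 93
= 16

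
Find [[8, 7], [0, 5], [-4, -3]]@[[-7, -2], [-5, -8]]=[[-91, -72], [-25, -40], [43, 32]]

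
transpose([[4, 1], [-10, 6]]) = [[4, -10], [1, 6]]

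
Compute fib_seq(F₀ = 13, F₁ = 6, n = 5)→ [13, 6, 19, 25, 44]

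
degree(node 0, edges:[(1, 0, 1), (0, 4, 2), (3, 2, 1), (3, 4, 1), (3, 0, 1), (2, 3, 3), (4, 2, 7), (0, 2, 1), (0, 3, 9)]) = incident: (1,0), (0,4), (3,0), (0,2), (0,3)
= 5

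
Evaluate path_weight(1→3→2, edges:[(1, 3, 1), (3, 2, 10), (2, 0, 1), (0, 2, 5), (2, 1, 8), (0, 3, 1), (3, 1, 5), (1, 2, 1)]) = 11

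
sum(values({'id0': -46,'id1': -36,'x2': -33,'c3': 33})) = -82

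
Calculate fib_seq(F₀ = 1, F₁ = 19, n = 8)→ [1, 19, 20, 39, 59, 98, 157, 255]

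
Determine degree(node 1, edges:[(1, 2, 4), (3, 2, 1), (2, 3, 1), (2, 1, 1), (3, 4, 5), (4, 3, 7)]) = incident: (1,2), (2,1)
= 2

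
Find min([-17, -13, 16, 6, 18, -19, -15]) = -19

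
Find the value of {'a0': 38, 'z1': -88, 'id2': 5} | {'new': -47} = {'a0': 38, 'z1': -88, 'id2': 5, 'new': -47}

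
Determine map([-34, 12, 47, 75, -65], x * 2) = [-68, 24, 94, 150, -130]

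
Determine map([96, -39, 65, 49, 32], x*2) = [192, -78, 130, 98, 64]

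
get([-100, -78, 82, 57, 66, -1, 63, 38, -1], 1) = -78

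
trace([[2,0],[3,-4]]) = diagonal: 2 + (-4)
= -2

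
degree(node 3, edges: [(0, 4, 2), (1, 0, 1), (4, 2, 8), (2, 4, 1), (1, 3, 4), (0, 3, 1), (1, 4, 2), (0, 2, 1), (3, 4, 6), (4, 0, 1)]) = incident: (1,3), (0,3), (3,4)
= 3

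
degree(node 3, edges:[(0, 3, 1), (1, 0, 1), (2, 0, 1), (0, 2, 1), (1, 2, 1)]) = incident: (0,3)
= 1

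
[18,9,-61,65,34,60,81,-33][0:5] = [18, 9, -61, 65, 34]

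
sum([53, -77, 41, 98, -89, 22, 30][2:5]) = 50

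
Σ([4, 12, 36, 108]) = 4 + 12 + 36 + 108
= 160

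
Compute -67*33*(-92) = 203412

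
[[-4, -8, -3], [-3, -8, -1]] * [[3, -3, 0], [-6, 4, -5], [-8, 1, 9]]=C[0][0] = (-4)*(3) + (-8)*(-6) + (-3)*(-8) = 60
C[0][1] = (-4)*(-3) + (-8)*(4) + (-3)*(1) = -23
C[0][2] = (-4)*(0) + (-8)*(-5) + (-3)*(9) = 13
C[1][0] = (-3)*(3) + (-8)*(-6) + (-1)*(-8) = 47
C[1][1] = (-3)*(-3) + (-8)*(4) + (-1)*(1) = -24
C[1][2] = (-3)*(0) + (-8)*(-5) + (-1)*(9) = 31
= [[60, -23, 13], [47, -24, 31]]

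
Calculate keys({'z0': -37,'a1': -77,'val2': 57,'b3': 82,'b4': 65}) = ['z0', 'a1', 'val2', 'b3', 'b4']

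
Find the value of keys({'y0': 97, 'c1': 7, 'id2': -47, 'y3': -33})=['y0', 'c1', 'id2', 'y3']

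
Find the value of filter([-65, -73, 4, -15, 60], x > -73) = keep x where x > -73: -65✓, -73✗, 4✓, -15✓, 60✓
= [-65, 4, -15, 60]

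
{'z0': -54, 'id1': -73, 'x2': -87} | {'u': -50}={'z0': -54, 'id1': -73, 'x2': -87, 'u': -50}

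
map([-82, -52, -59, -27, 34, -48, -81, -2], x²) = [6724, 2704, 3481, 729, 1156, 2304, 6561, 4]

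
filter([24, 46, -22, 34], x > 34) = [46]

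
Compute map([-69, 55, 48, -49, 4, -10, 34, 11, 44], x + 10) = -69+10=-59, 55+10=65, 48+10=58, -49+10=-39, 4+10=14, -10+10=0, 34+10=44, 11+10=21, 44+10=54
= [-59, 65, 58, -39, 14, 0, 44, 21, 54]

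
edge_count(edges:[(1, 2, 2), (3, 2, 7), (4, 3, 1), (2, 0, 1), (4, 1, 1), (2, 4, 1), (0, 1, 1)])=7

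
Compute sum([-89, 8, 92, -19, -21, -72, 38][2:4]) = 73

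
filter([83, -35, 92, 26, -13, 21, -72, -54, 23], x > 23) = keep x where x > 23: 83✓, -35✗, 92✓, 26✓, -13✗, 21✗, -72✗, -54✗, 23✗
= [83, 92, 26]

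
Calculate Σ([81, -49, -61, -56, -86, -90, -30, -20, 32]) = -279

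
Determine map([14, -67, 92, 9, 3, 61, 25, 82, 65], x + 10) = 14+10=24, -67+10=-57, 92+10=102, 9+10=19, 3+10=13, 61+10=71, 25+10=35, 82+10=92, 65+10=75
= [24, -57, 102, 19, 13, 71, 35, 92, 75]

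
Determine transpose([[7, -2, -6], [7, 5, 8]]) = [[7, 7], [-2, 5], [-6, 8]]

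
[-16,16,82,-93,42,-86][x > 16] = keep x where x > 16: -16✗, 16✗, 82✓, -93✗, 42✓, -86✗
= [82, 42]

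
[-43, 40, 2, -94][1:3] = [40, 2]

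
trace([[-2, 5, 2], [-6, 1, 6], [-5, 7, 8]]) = diagonal: (-2) + 1 + 8
= 7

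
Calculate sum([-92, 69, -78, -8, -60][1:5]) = -77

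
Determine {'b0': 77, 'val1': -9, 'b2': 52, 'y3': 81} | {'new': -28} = {'b0': 77, 'val1': -9, 'b2': 52, 'y3': 81, 'new': -28}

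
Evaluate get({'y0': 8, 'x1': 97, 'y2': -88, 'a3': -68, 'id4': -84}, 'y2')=-88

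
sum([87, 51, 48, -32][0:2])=138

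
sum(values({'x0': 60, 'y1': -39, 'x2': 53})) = 74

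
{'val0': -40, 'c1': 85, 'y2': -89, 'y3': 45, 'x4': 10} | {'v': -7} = {'val0': -40, 'c1': 85, 'y2': -89, 'y3': 45, 'x4': 10, 'v': -7}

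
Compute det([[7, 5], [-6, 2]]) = (7)*(2) - (5)*(-6)
= 44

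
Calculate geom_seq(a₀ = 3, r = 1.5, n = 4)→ a_0 = 3*1.5^0 = 3.0
a_1 = 3*1.5^1 = 4.5
a_2 = 3*1.5^2 = 6.75
...
= [3.0, 4.5, 6.75, 10.125]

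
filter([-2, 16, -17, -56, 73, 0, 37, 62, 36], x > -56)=[-2, 16, -17, 73, 0, 37, 62, 36]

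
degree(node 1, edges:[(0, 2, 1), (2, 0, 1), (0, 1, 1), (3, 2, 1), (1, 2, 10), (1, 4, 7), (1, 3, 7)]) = incident: (0,1), (1,2), (1,4), (1,3)
= 4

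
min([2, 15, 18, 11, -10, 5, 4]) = -10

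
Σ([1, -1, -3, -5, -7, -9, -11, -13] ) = 1 + (-1) + (-3) + (-5) + (-7) + (-9) + (-11) + (-13)
= -48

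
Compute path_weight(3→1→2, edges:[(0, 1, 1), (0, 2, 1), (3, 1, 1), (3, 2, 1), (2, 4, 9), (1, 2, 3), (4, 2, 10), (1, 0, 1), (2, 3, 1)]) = 4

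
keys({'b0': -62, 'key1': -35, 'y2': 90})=['b0', 'key1', 'y2']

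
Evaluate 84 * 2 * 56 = 9408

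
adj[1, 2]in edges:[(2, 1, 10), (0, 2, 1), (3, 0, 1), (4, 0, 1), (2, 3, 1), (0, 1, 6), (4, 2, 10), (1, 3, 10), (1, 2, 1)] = 1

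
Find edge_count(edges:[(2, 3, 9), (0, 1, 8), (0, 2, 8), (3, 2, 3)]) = 4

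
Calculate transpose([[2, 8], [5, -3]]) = [[2, 5], [8, -3]]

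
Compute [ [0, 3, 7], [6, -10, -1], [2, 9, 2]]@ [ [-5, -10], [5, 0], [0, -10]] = [[15, -70], [-80, -50], [35, -40]]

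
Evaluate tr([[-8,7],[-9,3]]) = diagonal: (-8) + 3
= -5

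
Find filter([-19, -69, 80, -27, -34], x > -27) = keep x where x > -27: -19✓, -69✗, 80✓, -27✗, -34✗
= [-19, 80]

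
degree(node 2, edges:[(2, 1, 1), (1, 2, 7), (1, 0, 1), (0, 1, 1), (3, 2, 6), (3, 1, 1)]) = 3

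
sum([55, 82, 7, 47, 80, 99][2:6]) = 233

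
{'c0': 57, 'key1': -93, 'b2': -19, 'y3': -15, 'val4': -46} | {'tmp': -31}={'c0': 57, 'key1': -93, 'b2': -19, 'y3': -15, 'val4': -46, 'tmp': -31}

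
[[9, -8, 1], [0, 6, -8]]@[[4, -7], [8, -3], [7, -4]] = C[0][0] = (9)*(4) + (-8)*(8) + (1)*(7) = -21
C[0][1] = (9)*(-7) + (-8)*(-3) + (1)*(-4) = -43
C[1][0] = (0)*(4) + (6)*(8) + (-8)*(7) = -8
C[1][1] = (0)*(-7) + (6)*(-3) + (-8)*(-4) = 14
= [[-21, -43], [-8, 14]]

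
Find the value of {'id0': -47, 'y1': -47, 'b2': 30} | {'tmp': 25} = {'id0': -47, 'y1': -47, 'b2': 30, 'tmp': 25}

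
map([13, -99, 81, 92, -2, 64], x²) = [169, 9801, 6561, 8464, 4, 4096]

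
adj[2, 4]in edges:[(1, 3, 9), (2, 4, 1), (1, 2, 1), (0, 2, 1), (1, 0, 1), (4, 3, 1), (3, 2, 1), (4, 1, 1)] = 1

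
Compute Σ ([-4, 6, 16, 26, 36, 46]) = 126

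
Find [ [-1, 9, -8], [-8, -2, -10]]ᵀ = [[-1, -8], [9, -2], [-8, -10]]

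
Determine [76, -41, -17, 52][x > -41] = [76, -17, 52]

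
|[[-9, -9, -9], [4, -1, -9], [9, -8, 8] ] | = (1)*(-9)*det([[-1, -9], [-8, 8]]) + (-1)*(-9)*det([[4, -9], [9, 8]]) + (1)*(-9)*det([[4, -1], [9, -8]])
= 720 + 1017 + 207
= 1944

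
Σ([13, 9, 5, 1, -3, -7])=13 + 9 + 5 + 1 + (-3) + (-7)
= 18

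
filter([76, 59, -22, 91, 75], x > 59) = [76, 91, 75]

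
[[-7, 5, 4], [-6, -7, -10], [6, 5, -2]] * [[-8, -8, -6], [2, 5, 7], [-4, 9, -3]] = C[0][0] = (-7)*(-8) + (5)*(2) + (4)*(-4) = 50
C[0][1] = (-7)*(-8) + (5)*(5) + (4)*(9) = 117
C[0][2] = (-7)*(-6) + (5)*(7) + (4)*(-3) = 65
C[1][0] = (-6)*(-8) + (-7)*(2) + (-10)*(-4) = 74
C[1][1] = (-6)*(-8) + (-7)*(5) + (-10)*(9) = -77
C[1][2] = (-6)*(-6) + (-7)*(7) + (-10)*(-3) = 17
... (3 more cells)
= [[50, 117, 65], [74, -77, 17], [-30, -41, 5]]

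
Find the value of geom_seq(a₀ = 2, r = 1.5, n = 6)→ a_0 = 2*1.5^0 = 2.0
a_1 = 2*1.5^1 = 3.0
a_2 = 2*1.5^2 = 4.5
...
= [2.0, 3.0, 4.5, 6.75, 10.125, 15.1875]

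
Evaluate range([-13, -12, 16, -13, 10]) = 29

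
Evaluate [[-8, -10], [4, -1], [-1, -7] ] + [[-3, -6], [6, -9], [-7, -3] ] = [[-11, -16], [10, -10], [-8, -10]]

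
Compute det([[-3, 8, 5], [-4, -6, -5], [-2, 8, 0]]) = -260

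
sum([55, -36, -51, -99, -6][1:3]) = slice → [-36, -51]
(-36) + (-51)
= -87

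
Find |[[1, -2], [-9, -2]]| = (1)*(-2) - (-2)*(-9)
= -20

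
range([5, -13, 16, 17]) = 30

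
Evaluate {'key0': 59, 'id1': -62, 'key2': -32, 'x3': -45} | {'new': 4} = {'key0': 59, 'id1': -62, 'key2': -32, 'x3': -45, 'new': 4}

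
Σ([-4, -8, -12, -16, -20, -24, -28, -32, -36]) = -180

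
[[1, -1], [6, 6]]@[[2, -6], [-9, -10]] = C[0][0] = (1)*(2) + (-1)*(-9) = 11
C[0][1] = (1)*(-6) + (-1)*(-10) = 4
C[1][0] = (6)*(2) + (6)*(-9) = -42
C[1][1] = (6)*(-6) + (6)*(-10) = -96
= [[11, 4], [-42, -96]]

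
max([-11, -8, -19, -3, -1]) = -1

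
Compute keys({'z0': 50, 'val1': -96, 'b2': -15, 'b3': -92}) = ['z0', 'val1', 'b2', 'b3']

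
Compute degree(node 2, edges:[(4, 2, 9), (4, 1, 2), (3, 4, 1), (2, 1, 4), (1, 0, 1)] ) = 2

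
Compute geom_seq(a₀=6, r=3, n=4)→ a_0 = 6*3^0 = 6
a_1 = 6*3^1 = 18
a_2 = 6*3^2 = 54
...
= [6, 18, 54, 162]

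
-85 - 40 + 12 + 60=-53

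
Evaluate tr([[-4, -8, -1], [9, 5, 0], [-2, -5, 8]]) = diagonal: (-4) + 5 + 8
= 9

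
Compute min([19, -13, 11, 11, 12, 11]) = -13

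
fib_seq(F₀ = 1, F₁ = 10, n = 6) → F_2 = F_1 + F_0 = 11
F_3 = F_2 + F_1 = 21
F_4 = F_3 + F_2 = 32
...
= [1, 10, 11, 21, 32, 53]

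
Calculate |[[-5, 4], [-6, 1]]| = (-5)*(1) - (4)*(-6)
= 19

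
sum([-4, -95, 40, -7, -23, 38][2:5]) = slice → [40, -7, -23]
40 + (-7) + (-23)
= 10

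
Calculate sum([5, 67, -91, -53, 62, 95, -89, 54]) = 5 + 67 + (-91) + (-53) + 62 + 95 + (-89) + 54
= 50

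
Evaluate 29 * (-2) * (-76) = 4408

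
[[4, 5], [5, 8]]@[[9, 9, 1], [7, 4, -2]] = C[0][0] = (4)*(9) + (5)*(7) = 71
C[0][1] = (4)*(9) + (5)*(4) = 56
C[0][2] = (4)*(1) + (5)*(-2) = -6
C[1][0] = (5)*(9) + (8)*(7) = 101
C[1][1] = (5)*(9) + (8)*(4) = 77
C[1][2] = (5)*(1) + (8)*(-2) = -11
= [[71, 56, -6], [101, 77, -11]]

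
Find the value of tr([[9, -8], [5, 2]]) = 11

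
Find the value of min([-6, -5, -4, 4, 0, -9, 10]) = -9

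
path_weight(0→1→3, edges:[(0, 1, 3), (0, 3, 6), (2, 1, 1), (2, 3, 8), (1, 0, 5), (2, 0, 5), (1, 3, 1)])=4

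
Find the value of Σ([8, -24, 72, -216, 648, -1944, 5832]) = 8 + -24 + 72 + -216 + 648 + -1944 + 5832
= 4376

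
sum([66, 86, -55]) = 97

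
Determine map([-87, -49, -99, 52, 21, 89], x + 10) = -87+10=-77, -49+10=-39, -99+10=-89, 52+10=62, 21+10=31, 89+10=99
= [-77, -39, -89, 62, 31, 99]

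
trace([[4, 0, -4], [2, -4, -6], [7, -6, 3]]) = 3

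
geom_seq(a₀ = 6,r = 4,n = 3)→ [6, 24, 96]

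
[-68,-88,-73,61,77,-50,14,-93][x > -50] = [61, 77, 14]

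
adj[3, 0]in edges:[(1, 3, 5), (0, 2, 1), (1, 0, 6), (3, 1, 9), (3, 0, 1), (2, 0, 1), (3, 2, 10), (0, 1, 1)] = 1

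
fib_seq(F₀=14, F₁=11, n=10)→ [14, 11, 25, 36, 61, 97, 158, 255, 413, 668]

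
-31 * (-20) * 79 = 48980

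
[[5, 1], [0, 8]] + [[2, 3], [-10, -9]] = [[7, 4], [-10, -1]]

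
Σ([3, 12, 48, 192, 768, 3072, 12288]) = 16383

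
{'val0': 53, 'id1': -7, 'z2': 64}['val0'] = 53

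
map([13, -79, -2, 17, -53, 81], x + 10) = [23, -69, 8, 27, -43, 91]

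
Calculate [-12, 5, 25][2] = 25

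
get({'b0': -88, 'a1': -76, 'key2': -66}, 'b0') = -88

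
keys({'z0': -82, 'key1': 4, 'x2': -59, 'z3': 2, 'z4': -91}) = ['z0', 'key1', 'x2', 'z3', 'z4']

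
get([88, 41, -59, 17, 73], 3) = 17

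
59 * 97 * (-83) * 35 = -16625315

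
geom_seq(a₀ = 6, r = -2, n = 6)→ [6, -12, 24, -48, 96, -192]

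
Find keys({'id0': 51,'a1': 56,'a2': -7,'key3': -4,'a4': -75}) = ['id0', 'a1', 'a2', 'key3', 'a4']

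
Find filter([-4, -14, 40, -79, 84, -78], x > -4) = keep x where x > -4: -4✗, -14✗, 40✓, -79✗, 84✓, -78✗
= [40, 84]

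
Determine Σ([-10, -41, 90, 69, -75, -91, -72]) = (-10) + (-41) + 90 + 69 + (-75) + (-91) + (-72)
= -130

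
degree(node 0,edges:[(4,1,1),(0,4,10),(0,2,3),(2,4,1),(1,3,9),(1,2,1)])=2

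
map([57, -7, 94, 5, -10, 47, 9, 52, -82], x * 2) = 57*2=114, -7*2=-14, 94*2=188, 5*2=10, -10*2=-20, 47*2=94, 9*2=18, 52*2=104, -82*2=-164
= [114, -14, 188, 10, -20, 94, 18, 104, -164]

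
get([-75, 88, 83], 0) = -75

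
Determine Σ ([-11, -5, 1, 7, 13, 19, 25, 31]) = (-11) + (-5) + 1 + 7 + 13 + 19 + 25 + 31
= 80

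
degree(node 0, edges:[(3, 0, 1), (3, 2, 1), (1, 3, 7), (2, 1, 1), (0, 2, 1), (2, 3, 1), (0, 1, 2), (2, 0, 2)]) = incident: (3,0), (0,2), (0,1), (2,0)
= 4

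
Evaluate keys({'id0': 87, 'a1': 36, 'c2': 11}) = ['id0', 'a1', 'c2']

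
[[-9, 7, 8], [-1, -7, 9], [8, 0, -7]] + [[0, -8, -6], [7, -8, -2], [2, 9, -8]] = [[-9, -1, 2], [6, -15, 7], [10, 9, -15]]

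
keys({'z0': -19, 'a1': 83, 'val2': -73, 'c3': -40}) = ['z0', 'a1', 'val2', 'c3']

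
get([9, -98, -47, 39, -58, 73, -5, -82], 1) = -98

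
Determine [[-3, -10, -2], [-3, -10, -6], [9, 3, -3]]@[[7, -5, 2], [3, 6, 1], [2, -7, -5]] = C[0][0] = (-3)*(7) + (-10)*(3) + (-2)*(2) = -55
C[0][1] = (-3)*(-5) + (-10)*(6) + (-2)*(-7) = -31
C[0][2] = (-3)*(2) + (-10)*(1) + (-2)*(-5) = -6
C[1][0] = (-3)*(7) + (-10)*(3) + (-6)*(2) = -63
C[1][1] = (-3)*(-5) + (-10)*(6) + (-6)*(-7) = -3
C[1][2] = (-3)*(2) + (-10)*(1) + (-6)*(-5) = 14
... (3 more cells)
= [[-55, -31, -6], [-63, -3, 14], [66, -6, 36]]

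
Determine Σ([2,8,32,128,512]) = 682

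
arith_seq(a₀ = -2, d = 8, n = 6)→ [-2, 6, 14, 22, 30, 38]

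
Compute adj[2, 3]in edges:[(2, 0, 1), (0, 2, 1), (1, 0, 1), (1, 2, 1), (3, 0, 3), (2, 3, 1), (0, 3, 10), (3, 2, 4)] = 1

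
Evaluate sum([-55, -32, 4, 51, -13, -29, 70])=(-55) + (-32) + 4 + 51 + (-13) + (-29) + 70
= -4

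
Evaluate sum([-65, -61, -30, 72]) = (-65) + (-61) + (-30) + 72
= -84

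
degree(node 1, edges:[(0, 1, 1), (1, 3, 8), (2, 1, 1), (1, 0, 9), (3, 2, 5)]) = incident: (0,1), (1,3), (2,1), (1,0)
= 4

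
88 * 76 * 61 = 407968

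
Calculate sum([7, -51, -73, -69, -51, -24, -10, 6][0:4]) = -186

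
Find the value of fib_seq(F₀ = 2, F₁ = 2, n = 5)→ [2, 2, 4, 6, 10]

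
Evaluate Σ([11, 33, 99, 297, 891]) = 11 + 33 + 99 + 297 + 891
= 1331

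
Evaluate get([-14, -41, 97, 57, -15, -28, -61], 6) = -61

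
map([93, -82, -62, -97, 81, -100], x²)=(93)²=8649, (-82)²=6724, (-62)²=3844, (-97)²=9409, (81)²=6561, (-100)²=10000
= [8649, 6724, 3844, 9409, 6561, 10000]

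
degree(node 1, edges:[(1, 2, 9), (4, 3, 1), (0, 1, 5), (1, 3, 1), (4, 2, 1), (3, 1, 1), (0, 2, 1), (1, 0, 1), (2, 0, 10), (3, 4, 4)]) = incident: (1,2), (0,1), (1,3), (3,1), (1,0)
= 5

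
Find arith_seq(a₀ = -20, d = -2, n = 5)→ a_0 = -20 + 0*-2 = -20
a_1 = -20 + 1*-2 = -22
a_2 = -20 + 2*-2 = -24
...
= [-20, -22, -24, -26, -28]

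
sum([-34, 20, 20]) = (-34) + 20 + 20
= 6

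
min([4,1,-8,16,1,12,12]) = -8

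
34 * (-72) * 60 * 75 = -11016000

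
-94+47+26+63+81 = 123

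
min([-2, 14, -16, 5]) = -16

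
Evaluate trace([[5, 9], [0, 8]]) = diagonal: 5 + 8
= 13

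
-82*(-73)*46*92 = 25332752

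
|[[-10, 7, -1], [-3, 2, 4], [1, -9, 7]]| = -350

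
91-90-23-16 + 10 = -28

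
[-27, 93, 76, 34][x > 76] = [93]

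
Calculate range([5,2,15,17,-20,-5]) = 37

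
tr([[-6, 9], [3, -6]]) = -12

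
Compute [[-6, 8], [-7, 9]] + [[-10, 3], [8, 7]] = [[-16, 11], [1, 16]]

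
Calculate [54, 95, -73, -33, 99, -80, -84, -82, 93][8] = 93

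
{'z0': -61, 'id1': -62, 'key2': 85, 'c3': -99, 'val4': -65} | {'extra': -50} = {'z0': -61, 'id1': -62, 'key2': 85, 'c3': -99, 'val4': -65, 'extra': -50}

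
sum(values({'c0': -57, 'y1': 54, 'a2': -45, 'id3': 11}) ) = -37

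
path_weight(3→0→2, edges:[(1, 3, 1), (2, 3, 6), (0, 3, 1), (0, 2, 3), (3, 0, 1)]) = 4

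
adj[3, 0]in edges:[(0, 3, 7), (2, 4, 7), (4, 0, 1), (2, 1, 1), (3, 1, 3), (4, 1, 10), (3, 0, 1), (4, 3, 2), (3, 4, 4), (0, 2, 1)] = 1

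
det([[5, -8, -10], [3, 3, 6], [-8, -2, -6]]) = 30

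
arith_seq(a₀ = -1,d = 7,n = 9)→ a_0 = -1 + 0*7 = -1
a_1 = -1 + 1*7 = 6
a_2 = -1 + 2*7 = 13
...
= [-1, 6, 13, 20, 27, 34, 41, 48, 55]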